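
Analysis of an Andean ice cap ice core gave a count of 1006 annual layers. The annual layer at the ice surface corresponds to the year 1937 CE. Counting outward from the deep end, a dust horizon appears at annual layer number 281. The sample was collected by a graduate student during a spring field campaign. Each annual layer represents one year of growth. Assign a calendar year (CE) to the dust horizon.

The dust horizon sits at annual layer 281 from the deep end, so 1006 − 281 = 725 annual layers formed after it.
The annual layer at the ice surface is 1937 CE, so the dust horizon dates to 1937 − 725 = 1212 CE.

1212 CE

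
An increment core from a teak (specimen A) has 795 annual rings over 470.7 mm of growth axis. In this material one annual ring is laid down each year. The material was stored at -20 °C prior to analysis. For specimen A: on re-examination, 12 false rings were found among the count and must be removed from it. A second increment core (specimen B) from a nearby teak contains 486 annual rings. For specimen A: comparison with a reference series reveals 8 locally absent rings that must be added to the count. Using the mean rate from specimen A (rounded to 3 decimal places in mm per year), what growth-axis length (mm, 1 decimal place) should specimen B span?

Specimen A: correcting the raw count gives 795 − 12 + 8 = 791 true annual rings.
A: Mean rate = 470.7 mm / 791 years ≈ 0.595 mm per year.
Length of B = 0.595 × 486 = 289.2 mm.

289.2 mm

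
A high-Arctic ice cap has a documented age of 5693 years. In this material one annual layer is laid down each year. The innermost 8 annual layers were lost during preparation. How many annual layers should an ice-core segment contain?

One annual layer per year gives 5693 annual layers over 5693 years.
Subtracting the 8 annual layers not captured gives 5693 − 8 = 5685 annual layers in the record.

5685 annual layers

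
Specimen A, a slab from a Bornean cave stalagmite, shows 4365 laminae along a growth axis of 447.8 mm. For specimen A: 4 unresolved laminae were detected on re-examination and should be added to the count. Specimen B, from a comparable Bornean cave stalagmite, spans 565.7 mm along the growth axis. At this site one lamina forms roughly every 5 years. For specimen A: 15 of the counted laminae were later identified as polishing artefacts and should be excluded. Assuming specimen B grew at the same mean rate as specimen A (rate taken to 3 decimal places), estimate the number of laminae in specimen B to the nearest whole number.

5388 laminae

Specimen A: after corrections the count is 4365 − 15 + 4 = 4354 laminae.
Specimen A: at 5 years per lamina, 4354 × 5 = 21770 years.
A: Extension rate ≈ 447.8 / 21770 = 0.021 mm per year.
Specimen B: 565.7 mm / 0.021 mm per year = 26938.10 years; at 5 years per lamina that is 26938.10 / 5 ≈ 5388 laminae.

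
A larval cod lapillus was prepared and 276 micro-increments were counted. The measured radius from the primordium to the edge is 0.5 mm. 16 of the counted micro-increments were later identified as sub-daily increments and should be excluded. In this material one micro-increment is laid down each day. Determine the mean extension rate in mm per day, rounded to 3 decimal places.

0.002 mm per day

After corrections the count is 276 − 16 = 260 micro-increments.
Extension rate ≈ 0.5 / 260 = 0.002 mm per day.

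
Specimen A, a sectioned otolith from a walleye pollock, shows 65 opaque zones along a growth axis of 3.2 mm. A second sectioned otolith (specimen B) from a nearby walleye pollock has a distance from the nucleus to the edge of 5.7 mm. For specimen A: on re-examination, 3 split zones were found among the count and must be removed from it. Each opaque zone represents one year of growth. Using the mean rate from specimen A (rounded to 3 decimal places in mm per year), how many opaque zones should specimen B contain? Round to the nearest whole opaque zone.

110 opaque zones

Specimen A: after corrections the count is 65 − 3 = 62 opaque zones.
A: 3.2 mm over 62 years gives 3.2 / 62 ≈ 0.052 mm per year.
Specimen B: 5.7 mm / 0.052 mm per year = 109.62 years ≈ 110 opaque zones.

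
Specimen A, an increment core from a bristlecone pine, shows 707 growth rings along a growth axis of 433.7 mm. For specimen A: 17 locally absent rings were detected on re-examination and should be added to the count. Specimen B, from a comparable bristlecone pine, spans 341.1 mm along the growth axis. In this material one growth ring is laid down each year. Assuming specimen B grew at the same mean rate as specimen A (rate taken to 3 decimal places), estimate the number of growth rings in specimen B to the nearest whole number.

Specimen A: after corrections the count is 707 + 17 = 724 growth rings.
A: 433.7 mm over 724 years gives 433.7 / 724 ≈ 0.599 mm/year.
For B, 341.1 / 0.599 = 569.45 years ≈ 569 growth rings.

569 growth rings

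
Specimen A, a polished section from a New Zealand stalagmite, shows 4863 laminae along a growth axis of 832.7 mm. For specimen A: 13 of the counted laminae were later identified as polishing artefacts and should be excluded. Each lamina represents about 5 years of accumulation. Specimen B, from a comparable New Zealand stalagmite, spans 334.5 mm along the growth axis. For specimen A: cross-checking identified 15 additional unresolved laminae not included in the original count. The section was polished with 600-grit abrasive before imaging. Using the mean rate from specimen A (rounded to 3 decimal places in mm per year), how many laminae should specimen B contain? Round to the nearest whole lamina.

1968 laminae

Specimen A: correcting the raw count gives 4863 − 13 + 15 = 4865 true laminae.
Specimen A: 4865 laminae at 5 years each span 4865 × 5 = 24325 years.
A: Extension rate ≈ 832.7 / 24325 = 0.034 mm/yr.
B spans 334.5 / 0.034 = 9838.24 years; at 5 years per lamina that is 9838.24 / 5 ≈ 1968 laminae.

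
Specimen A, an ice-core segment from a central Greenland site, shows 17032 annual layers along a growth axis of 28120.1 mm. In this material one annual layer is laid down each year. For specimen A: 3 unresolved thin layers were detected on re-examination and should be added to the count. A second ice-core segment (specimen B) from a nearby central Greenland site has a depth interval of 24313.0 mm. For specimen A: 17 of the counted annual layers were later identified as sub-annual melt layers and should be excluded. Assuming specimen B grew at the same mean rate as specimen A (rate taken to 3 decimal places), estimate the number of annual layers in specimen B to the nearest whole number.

14717 annual layers

Specimen A: adjusted count: 17032 − 17 + 3 = 17018 annual layers.
A: 28120.1 mm over 17018 years gives 28120.1 / 17018 ≈ 1.652 mm per year.
For B, 24313.0 / 1.652 = 14717.31 years ≈ 14717 annual layers.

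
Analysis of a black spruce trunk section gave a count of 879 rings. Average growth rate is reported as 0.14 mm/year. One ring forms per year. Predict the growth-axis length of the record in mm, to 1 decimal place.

879 years of growth are recorded.
879 years at 0.14 mm/year gives 0.14 × 879 = 123.1 mm.

123.1 mm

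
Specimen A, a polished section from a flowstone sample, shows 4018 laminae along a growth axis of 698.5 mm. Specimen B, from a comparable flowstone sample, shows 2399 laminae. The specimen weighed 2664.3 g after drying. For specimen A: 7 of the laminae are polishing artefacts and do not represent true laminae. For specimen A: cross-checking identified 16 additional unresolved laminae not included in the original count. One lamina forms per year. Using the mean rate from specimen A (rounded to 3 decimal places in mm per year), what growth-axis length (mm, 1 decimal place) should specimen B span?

415.0 mm

Specimen A: after corrections the count is 4018 − 7 + 16 = 4027 laminae.
A: Mean rate = 698.5 mm / 4027 years ≈ 0.173 mm/year.
For B, 0.173 mm/year × 2399 years = 415.0 mm.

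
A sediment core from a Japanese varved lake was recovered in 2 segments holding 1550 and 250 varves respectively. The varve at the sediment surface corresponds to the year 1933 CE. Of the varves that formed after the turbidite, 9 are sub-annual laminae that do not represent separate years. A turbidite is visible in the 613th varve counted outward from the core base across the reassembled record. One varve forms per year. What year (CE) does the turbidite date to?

Total varves = 1550 + 250 = 1800.
Between varve 613 and the sediment surface there are 1800 − 613 = 1187 varves.
Removing the 9 false varves leaves 1187 − 9 = 1178 true varves beyond the turbidite.
The varve at the sediment surface is 1933 CE, so the turbidite dates to 1933 − 1178 = 755 CE.

755 CE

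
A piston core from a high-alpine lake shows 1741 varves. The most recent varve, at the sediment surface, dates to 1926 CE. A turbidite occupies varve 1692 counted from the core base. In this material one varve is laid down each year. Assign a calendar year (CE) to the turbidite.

1877 CE

Between varve 1692 and the sediment surface there are 1741 − 1692 = 49 varves.
1926 − 49 = 1877 CE.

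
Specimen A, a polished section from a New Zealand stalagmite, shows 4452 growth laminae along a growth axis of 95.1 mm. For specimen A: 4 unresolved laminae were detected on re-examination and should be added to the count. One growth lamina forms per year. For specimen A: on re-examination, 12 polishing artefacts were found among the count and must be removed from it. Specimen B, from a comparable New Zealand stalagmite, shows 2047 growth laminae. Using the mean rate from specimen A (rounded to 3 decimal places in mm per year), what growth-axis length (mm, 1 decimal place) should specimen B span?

43.0 mm

Specimen A: after corrections the count is 4452 − 12 + 4 = 4444 growth laminae.
A: Extension rate ≈ 95.1 / 4444 = 0.021 mm per year.
Length of B = 0.021 × 2047 = 43.0 mm.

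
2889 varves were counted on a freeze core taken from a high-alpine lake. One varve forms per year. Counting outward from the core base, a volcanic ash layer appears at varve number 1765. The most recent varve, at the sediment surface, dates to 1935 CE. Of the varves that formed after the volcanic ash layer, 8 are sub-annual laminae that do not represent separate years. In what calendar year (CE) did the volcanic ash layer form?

819 CE

The volcanic ash layer sits at varve 1765 from the core base, so 2889 − 1765 = 1124 varves formed after it.
Excluding 8 false varves: 1124 − 8 = 1116.
Counting back 1116 years from 1935 CE places the volcanic ash layer in 1935 − 1116 = 819 CE.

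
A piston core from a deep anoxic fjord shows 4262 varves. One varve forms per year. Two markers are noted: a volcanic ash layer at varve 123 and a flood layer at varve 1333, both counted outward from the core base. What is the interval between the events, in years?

Separation: 1333 − 123 = 1210 varves.
One varve per year makes the interval 1210 years.

1210 years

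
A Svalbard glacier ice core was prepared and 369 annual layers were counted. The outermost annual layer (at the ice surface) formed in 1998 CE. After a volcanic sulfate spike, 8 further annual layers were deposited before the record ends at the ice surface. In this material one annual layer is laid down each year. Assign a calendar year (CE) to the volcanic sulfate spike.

There are 8 annual layers younger than the volcanic sulfate spike.
Counting back 8 years from 1998 CE places the volcanic sulfate spike in 1998 − 8 = 1990 CE.

1990 CE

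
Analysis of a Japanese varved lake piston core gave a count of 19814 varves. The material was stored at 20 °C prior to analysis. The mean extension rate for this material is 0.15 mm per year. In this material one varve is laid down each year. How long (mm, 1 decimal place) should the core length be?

19814 years of growth are recorded.
Predicted length = 0.15 mm/year × 19814 years = 2972.1 mm.

2972.1 mm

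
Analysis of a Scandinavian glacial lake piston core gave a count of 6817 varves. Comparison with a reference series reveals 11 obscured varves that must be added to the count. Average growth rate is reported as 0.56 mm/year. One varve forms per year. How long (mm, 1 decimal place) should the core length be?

3823.7 mm

True varve count = 6817 + 11 = 6828.
Length ≈ 0.56 × 6828 = 3823.7 mm.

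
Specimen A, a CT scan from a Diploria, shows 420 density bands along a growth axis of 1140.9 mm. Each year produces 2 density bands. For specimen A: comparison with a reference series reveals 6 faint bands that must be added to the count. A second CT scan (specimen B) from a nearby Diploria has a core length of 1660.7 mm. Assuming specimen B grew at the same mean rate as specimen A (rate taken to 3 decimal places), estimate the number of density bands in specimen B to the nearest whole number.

Specimen A: after corrections the count is 420 + 6 = 426 density bands.
Specimen A: dividing by 2 density bands per year: 426 / 2 = 213 years.
A: 1140.9 mm over 213 years gives 1140.9 / 213 ≈ 5.356 mm/year.
For B, 1660.7 / 5.356 = 310.06 years; at 2 density bands per year that is 310.06 × 2 ≈ 620 density bands.

620 density bands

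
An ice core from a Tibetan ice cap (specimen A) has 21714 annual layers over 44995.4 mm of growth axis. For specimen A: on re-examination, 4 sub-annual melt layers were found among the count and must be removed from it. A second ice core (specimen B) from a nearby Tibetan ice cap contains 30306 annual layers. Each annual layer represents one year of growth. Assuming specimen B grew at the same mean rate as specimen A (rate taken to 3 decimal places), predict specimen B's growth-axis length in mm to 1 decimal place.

62824.3 mm

Specimen A: after corrections the count is 21714 − 4 = 21710 annual layers.
A: 44995.4 mm over 21710 years gives 44995.4 / 21710 ≈ 2.073 mm/year.
B's length ≈ 2.073 × 30306 = 62824.3 mm.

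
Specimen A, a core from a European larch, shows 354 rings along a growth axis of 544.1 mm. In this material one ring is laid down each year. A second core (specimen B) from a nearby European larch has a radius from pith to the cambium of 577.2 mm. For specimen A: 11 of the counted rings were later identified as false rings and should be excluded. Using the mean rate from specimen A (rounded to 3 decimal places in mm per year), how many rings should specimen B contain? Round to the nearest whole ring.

Specimen A: correcting the raw count gives 354 − 11 = 343 true rings.
A: Extension rate ≈ 544.1 / 343 = 1.586 mm/year.
Specimen B: 577.2 mm / 1.586 mm per year = 363.93 years ≈ 364 rings.

364 rings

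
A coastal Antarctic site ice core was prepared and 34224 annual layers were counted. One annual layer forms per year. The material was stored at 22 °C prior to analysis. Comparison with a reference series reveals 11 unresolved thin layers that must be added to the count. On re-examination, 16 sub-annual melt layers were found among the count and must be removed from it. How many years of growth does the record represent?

True annual layer count = 34224 − 16 + 11 = 34219.
With a one-to-one annual layer periodicity this is 34219 years.

34219 years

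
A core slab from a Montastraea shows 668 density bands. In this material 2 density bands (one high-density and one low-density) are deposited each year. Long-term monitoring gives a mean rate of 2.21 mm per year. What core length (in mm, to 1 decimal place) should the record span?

668 density bands at 2 per year is 668 / 2 = 334 years.
334 years at 2.21 mm/year gives 2.21 × 334 = 738.1 mm.

738.1 mm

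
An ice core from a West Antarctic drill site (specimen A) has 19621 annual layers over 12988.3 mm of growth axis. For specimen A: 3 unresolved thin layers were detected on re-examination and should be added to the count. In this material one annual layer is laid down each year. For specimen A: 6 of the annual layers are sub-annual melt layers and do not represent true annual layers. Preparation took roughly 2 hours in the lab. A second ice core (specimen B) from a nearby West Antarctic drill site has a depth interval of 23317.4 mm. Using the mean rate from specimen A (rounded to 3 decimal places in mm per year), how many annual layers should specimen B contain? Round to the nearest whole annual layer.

Specimen A: adjusted count: 19621 − 6 + 3 = 19618 annual layers.
A: Extension rate ≈ 12988.3 / 19618 = 0.662 mm/year.
Specimen B: 23317.4 mm / 0.662 mm per year = 35222.66 years ≈ 35223 annual layers.

35223 annual layers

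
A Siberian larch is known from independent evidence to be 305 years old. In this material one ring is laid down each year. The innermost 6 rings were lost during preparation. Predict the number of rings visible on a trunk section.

At one ring per year, 305 years correspond to 305 rings.
305 − 6 missed = 299 rings expected in the prepared section.

299 rings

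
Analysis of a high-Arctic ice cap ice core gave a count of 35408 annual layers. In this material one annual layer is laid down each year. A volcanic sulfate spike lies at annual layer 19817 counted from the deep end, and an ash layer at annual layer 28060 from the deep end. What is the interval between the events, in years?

The two markers are separated by 28060 − 19817 = 8243 annual layers.
At one annual layer per year, 8243 years elapsed between them.

8243 yr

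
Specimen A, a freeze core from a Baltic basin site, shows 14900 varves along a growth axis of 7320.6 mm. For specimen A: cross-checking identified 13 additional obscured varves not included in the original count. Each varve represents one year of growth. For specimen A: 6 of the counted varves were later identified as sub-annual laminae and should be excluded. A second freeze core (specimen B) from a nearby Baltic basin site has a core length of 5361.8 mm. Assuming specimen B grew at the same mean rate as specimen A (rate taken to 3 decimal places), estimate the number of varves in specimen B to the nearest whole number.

Specimen A: correcting the raw count gives 14900 − 6 + 13 = 14907 true varves.
A: 7320.6 mm over 14907 years gives 7320.6 / 14907 ≈ 0.491 mm per year.
For B, 5361.8 / 0.491 = 10920.16 years ≈ 10920 varves.

10920 varves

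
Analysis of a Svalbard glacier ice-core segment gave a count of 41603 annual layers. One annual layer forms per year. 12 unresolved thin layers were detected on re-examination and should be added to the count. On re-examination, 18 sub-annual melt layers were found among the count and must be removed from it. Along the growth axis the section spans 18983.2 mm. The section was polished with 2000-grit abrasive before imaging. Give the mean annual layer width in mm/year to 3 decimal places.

0.456 mm/year

True annual layer count = 41603 − 18 + 12 = 41597.
18983.2 mm over 41597 years gives 18983.2 / 41597 ≈ 0.456 mm/year.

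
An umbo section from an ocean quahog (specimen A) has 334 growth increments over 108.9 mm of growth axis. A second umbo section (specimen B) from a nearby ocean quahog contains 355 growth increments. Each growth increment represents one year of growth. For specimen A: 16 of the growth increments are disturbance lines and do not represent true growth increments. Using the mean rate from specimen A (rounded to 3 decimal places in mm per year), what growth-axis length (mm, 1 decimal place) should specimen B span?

121.4 mm

Specimen A: correcting the raw count gives 334 − 16 = 318 true growth increments.
A: Extension rate ≈ 108.9 / 318 = 0.342 mm per year.
For B, 0.342 mm/year × 355 years = 121.4 mm.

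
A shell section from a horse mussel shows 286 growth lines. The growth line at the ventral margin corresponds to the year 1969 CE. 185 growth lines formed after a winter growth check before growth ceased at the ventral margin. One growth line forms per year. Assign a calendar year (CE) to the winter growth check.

185 growth lines post-date the winter growth check.
Counting back 185 years from 1969 CE places the winter growth check in 1969 − 185 = 1784 CE.

1784 CE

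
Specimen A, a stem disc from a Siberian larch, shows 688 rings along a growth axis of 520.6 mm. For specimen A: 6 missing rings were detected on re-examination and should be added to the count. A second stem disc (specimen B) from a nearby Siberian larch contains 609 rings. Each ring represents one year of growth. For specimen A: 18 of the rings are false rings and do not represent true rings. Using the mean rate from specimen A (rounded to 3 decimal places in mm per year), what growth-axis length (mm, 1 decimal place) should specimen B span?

Specimen A: adjusted count: 688 − 18 + 6 = 676 rings.
A: Extension rate ≈ 520.6 / 676 = 0.770 mm per year.
B's length ≈ 0.770 × 609 = 468.9 mm.

468.9 mm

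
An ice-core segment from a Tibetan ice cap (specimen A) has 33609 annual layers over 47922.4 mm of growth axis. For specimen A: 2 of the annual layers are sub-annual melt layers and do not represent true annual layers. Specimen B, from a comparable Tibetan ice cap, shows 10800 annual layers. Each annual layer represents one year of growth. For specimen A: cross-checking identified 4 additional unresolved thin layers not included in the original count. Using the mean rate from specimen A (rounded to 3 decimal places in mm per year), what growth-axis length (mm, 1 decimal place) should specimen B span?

Specimen A: adjusted count: 33609 − 2 + 4 = 33611 annual layers.
A: Extension rate ≈ 47922.4 / 33611 = 1.426 mm/year.
Length of B = 1.426 × 10800 = 15400.8 mm.

15400.8 mm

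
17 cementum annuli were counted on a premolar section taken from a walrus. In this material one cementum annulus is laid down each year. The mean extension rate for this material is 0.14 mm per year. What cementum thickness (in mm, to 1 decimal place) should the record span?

2.4 mm

The record spans 17 years at 0.14 mm per year.
Length ≈ 0.14 × 17 = 2.4 mm.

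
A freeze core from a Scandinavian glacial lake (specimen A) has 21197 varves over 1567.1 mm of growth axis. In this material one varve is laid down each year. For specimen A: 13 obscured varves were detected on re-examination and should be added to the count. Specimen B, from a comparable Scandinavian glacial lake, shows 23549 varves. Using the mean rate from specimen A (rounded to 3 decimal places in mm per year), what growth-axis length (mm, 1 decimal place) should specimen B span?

1742.6 mm

Specimen A: adjusted count: 21197 + 13 = 21210 varves.
A: 1567.1 mm over 21210 years gives 1567.1 / 21210 ≈ 0.074 mm per year.
For B, 0.074 mm/year × 23549 years = 1742.6 mm.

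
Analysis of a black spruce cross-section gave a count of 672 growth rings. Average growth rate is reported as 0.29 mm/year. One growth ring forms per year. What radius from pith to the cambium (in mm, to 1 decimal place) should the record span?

672 years of growth are recorded.
Predicted length = 0.29 mm/year × 672 years = 194.9 mm.

194.9 mm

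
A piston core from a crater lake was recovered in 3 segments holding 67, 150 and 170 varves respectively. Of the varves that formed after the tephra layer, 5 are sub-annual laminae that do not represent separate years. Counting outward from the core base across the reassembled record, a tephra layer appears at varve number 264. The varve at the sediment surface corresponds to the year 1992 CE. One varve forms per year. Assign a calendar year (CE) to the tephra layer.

1874 CE

Total varves = 67 + 150 + 170 = 387.
Between varve 264 and the sediment surface there are 387 − 264 = 123 varves.
Removing the 5 false varves leaves 123 − 5 = 118 true varves beyond the tephra layer.
Counting back 118 years from 1992 CE places the tephra layer in 1992 − 118 = 1874 CE.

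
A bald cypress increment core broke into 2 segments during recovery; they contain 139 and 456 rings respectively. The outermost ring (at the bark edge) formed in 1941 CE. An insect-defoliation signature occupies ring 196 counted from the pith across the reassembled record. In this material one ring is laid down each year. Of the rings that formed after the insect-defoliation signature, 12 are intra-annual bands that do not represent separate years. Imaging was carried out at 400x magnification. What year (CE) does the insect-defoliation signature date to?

1554 CE

Total rings = 139 + 456 = 595.
Between ring 196 and the bark edge there are 595 − 196 = 399 rings.
399 − 12 false = 387 true rings after the insect-defoliation signature.
The ring at the bark edge is 1941 CE, so the insect-defoliation signature dates to 1941 − 387 = 1554 CE.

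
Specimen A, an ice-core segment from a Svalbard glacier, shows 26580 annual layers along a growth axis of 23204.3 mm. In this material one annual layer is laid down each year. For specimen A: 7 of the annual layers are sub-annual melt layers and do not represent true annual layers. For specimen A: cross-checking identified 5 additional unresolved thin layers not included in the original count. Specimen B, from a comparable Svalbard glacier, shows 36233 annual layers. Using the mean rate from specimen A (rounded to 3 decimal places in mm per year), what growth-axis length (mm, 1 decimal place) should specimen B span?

Specimen A: true annual layer count = 26580 − 7 + 5 = 26578.
A: Mean rate = 23204.3 mm / 26578 years ≈ 0.873 mm per year.
Length of B = 0.873 × 36233 = 31631.4 mm.

31631.4 mm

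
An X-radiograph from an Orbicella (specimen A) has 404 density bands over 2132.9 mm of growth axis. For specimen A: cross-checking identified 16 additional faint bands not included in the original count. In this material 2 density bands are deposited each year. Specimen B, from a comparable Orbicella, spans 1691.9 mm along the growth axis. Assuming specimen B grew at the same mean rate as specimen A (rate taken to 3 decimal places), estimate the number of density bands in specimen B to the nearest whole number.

Specimen A: adjusted count: 404 + 16 = 420 density bands.
Specimen A: dividing by 2 density bands per year: 420 / 2 = 210 years.
A: 2132.9 mm over 210 years gives 2132.9 / 210 ≈ 10.157 mm/yr.
Specimen B: 1691.9 mm / 10.157 mm per year = 166.57 years; at 2 density bands per year that is 166.57 × 2 ≈ 333 density bands.

333 density bands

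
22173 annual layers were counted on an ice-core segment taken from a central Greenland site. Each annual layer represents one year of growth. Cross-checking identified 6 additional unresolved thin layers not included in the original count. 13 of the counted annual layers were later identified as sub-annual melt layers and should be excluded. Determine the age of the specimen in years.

True annual layer count = 22173 − 13 + 6 = 22166.
One annual layer per year makes the duration 22166 years.

22166 years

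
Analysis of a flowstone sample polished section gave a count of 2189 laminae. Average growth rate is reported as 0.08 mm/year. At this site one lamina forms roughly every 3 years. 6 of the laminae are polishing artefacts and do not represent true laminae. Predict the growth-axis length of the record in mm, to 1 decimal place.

Correcting the raw count gives 2189 − 6 = 2183 true laminae.
2183 laminae at 3 years each span 2183 × 3 = 6549 years.
Length ≈ 0.08 × 6549 = 523.9 mm.

523.9 mm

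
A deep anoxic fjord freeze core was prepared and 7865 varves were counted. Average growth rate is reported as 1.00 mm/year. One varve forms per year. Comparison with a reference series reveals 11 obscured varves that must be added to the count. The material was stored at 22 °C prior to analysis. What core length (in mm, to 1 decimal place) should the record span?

True varve count = 7865 + 11 = 7876.
Predicted length = 1.00 mm/year × 7876 years = 7876.0 mm.

7876.0 mm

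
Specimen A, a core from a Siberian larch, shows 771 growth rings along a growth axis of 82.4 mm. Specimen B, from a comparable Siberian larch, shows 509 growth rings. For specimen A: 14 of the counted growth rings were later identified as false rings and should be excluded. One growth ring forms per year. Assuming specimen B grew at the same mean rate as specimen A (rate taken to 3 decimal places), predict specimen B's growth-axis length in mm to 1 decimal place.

55.5 mm

Specimen A: true growth ring count = 771 − 14 = 757.
A: Mean rate = 82.4 mm / 757 years ≈ 0.109 mm per year.
Length of B = 0.109 × 509 = 55.5 mm.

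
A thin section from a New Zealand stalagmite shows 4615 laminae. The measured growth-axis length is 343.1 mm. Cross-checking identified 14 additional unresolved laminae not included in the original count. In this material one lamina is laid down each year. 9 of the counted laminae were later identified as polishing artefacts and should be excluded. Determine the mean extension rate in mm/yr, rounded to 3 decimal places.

0.074 mm/yr

True lamina count = 4615 − 9 + 14 = 4620.
343.1 mm over 4620 years gives 343.1 / 4620 ≈ 0.074 mm/yr.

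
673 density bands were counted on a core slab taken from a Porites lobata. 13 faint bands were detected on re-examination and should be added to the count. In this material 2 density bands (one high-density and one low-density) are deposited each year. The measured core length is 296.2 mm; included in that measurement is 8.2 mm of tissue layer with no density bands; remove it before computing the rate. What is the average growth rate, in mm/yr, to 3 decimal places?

True density band count = 673 + 13 = 686.
686 density bands at 2 per year is 686 / 2 = 343 years.
The growth record spans 296.2 − 8.2 = 288.0 mm.
288.0 mm over 343 years gives 288.0 / 343 ≈ 0.840 mm/yr.

0.840 mm/yr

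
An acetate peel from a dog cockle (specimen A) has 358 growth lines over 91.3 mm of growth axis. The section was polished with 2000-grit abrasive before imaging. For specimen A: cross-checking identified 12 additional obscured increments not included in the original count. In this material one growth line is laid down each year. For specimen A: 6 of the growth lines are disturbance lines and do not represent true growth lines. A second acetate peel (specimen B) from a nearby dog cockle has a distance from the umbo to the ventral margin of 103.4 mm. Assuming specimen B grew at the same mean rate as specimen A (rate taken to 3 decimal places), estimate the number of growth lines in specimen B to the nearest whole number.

412 growth lines

Specimen A: true growth line count = 358 − 6 + 12 = 364.
A: 91.3 mm over 364 years gives 91.3 / 364 ≈ 0.251 mm/year.
Specimen B: 103.4 mm / 0.251 mm per year = 411.95 years ≈ 412 growth lines.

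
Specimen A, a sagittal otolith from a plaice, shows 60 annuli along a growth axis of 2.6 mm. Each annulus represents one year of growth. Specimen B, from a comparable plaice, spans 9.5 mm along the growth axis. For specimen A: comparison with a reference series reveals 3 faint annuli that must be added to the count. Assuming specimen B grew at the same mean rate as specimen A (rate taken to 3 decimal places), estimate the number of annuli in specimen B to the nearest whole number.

Specimen A: correcting the raw count gives 60 + 3 = 63 true annuli.
A: 2.6 mm over 63 years gives 2.6 / 63 ≈ 0.041 mm/yr.
For B, 9.5 / 0.041 = 231.71 years ≈ 232 annuli.

232 annuli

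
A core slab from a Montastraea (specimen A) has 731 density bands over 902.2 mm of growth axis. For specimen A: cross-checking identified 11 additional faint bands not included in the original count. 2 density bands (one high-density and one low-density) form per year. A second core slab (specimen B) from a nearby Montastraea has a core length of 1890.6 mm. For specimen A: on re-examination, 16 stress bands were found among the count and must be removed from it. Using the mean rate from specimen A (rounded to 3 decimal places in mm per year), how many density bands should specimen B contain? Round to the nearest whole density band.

Specimen A: correcting the raw count gives 731 − 16 + 11 = 726 true density bands.
Specimen A: 726 density bands at 2 per year is 726 / 2 = 363 years.
A: Extension rate ≈ 902.2 / 363 = 2.485 mm/yr.
For B, 1890.6 / 2.485 = 760.80 years; at 2 density bands per year that is 760.80 × 2 ≈ 1522 density bands.

1522 density bands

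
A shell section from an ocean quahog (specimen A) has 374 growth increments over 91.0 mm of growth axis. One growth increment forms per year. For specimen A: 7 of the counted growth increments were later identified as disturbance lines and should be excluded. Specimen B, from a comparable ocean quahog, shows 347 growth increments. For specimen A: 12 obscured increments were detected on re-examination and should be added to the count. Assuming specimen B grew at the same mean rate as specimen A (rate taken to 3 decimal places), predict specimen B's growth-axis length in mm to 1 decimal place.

83.3 mm

Specimen A: true growth increment count = 374 − 7 + 12 = 379.
A: 91.0 mm over 379 years gives 91.0 / 379 ≈ 0.240 mm/year.
Length of B = 0.240 × 347 = 83.3 mm.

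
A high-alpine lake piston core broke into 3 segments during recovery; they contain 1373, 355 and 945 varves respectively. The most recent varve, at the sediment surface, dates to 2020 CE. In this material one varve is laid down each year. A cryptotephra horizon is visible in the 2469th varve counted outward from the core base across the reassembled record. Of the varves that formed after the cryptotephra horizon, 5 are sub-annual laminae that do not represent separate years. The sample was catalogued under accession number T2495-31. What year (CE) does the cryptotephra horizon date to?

1821 CE

Total varves = 1373 + 355 + 945 = 2673.
Between varve 2469 and the sediment surface there are 2673 − 2469 = 204 varves.
Excluding 5 false varves: 204 − 5 = 199.
The varve at the sediment surface is 2020 CE, so the cryptotephra horizon dates to 2020 − 199 = 1821 CE.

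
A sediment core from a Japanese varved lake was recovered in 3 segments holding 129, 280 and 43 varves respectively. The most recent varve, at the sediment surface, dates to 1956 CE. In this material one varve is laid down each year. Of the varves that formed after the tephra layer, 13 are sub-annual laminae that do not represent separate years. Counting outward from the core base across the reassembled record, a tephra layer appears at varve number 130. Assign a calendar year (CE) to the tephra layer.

1647 CE

Total varves = 129 + 280 + 43 = 452.
The tephra layer sits at varve 130 from the core base, so 452 − 130 = 322 varves formed after it.
Excluding 13 false varves: 322 − 13 = 309.
Counting back 309 years from 1956 CE places the tephra layer in 1956 − 309 = 1647 CE.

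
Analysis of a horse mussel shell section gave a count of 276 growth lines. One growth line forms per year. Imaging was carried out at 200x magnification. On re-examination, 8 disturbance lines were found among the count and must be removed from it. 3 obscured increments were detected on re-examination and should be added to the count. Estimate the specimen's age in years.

True growth line count = 276 − 8 + 3 = 271.
One growth line per year makes the duration 271 years.

271 years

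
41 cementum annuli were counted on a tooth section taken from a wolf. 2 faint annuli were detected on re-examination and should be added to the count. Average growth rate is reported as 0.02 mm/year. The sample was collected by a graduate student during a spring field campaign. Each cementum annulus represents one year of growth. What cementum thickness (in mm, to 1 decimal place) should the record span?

True cementum annulus count = 41 + 2 = 43.
Predicted length = 0.02 mm/year × 43 years = 0.9 mm.

0.9 mm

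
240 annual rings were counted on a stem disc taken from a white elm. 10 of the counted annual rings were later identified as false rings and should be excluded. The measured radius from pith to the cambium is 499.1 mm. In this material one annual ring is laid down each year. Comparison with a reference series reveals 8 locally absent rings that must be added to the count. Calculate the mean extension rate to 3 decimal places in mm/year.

2.097 mm/year

Adjusted count: 240 − 10 + 8 = 238 annual rings.
Extension rate ≈ 499.1 / 238 = 2.097 mm/year.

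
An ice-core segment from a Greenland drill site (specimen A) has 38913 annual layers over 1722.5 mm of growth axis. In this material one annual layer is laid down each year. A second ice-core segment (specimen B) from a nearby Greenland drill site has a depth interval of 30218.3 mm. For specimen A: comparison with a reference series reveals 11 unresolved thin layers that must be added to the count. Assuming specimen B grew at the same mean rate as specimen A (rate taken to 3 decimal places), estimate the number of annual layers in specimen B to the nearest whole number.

686780 annual layers

Specimen A: true annual layer count = 38913 + 11 = 38924.
A: Mean rate = 1722.5 mm / 38924 years ≈ 0.044 mm/yr.
B spans 30218.3 / 0.044 = 686779.55 years ≈ 686780 annual layers.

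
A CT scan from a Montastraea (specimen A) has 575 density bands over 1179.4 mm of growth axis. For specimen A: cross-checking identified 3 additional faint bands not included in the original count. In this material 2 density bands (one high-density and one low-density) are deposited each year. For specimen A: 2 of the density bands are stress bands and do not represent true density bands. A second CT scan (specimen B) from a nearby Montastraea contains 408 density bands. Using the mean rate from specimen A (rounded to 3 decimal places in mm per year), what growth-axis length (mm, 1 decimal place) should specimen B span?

Specimen A: correcting the raw count gives 575 − 2 + 3 = 576 true density bands.
Specimen A: with 2 density bands per year, 576 / 2 = 288 years.
A: 1179.4 mm over 288 years gives 1179.4 / 288 ≈ 4.095 mm per year.
Specimen B: with 2 density bands per year, 408 / 2 = 204 years. Length of B = 4.095 × 204 = 835.4 mm.

835.4 mm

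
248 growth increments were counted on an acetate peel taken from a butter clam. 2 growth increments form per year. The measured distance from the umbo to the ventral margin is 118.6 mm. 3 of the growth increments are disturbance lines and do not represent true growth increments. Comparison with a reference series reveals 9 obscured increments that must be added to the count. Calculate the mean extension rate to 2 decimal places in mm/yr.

0.93 mm/yr

Adjusted count: 248 − 3 + 9 = 254 growth increments.
With 2 growth increments per year, 254 / 2 = 127 years.
Extension rate ≈ 118.6 / 127 = 0.93 mm/yr.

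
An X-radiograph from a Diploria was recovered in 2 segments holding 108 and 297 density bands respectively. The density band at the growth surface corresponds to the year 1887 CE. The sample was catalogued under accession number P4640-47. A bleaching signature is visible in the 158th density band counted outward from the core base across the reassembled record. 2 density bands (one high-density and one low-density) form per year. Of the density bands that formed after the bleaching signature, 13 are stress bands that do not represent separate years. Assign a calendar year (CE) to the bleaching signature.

1770 CE

Total density bands = 108 + 297 = 405.
405 − 158 = 247 density bands lie beyond the bleaching signature toward the growth surface.
Excluding 13 false density bands: 247 − 13 = 234.
With 2 density bands per year, 234 / 2 = 117 years.
Counting back 117 years from 1887 CE places the bleaching signature in 1887 − 117 = 1770 CE.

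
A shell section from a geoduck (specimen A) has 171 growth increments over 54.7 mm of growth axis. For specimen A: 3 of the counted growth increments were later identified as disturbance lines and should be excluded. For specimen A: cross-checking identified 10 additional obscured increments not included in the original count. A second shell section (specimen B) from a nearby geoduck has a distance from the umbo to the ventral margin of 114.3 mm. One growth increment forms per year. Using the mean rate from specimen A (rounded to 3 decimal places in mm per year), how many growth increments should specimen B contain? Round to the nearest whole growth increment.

372 growth increments

Specimen A: true growth increment count = 171 − 3 + 10 = 178.
A: Extension rate ≈ 54.7 / 178 = 0.307 mm/yr.
For B, 114.3 / 0.307 = 372.31 years ≈ 372 growth increments.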